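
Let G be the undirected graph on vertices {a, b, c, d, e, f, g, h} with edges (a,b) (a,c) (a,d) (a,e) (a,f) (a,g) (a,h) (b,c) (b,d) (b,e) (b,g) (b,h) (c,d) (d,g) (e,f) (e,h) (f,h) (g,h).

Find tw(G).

3

A width-3 tree decomposition is:
Bags: B1 = {a, b, g, h}  B2 = {a, b, e, h}  B3 = {a, b, d, g}  B4 = {a, e, f, h}  B5 = {a, b, c, d}
Tree: B1–B2, B1–B3, B2–B4, B3–B5
Every bag has size at most 4, so the width is 4 − 1 = 3 and tw(G) ≤ 3. Conversely, {a, e, f, h} is a clique of size 4, and the vertices of any clique must share a bag in every tree decomposition; so some bag has ≥ 4 vertices and tw(G) ≥ 3. Hence tw(G) = 3 exactly.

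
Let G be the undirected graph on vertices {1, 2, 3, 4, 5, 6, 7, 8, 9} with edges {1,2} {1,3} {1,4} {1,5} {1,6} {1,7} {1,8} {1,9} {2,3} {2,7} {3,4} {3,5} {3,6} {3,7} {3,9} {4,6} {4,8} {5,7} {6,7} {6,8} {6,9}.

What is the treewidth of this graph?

A width-3 tree decomposition is:
Bags: B1 = {1, 3, 6, 7}  B2 = {1, 3, 5, 7}  B3 = {1, 3, 4, 6}  B4 = {1, 3, 6, 9}  B5 = {1, 2, 3, 7}  B6 = {1, 4, 6, 8}
Tree: B1–B2, B1–B3, B1–B4, B2–B5, B3–B6
The largest bag has 4 vertices, giving width 3; this decomposition certifies tw(G) ≤ 3. On the other hand G contains the 4-clique {1, 4, 6, 8}. A clique must lie in a single bag of any decomposition, so no decomposition can have width below 3. Hence tw(G) = 3 exactly.

3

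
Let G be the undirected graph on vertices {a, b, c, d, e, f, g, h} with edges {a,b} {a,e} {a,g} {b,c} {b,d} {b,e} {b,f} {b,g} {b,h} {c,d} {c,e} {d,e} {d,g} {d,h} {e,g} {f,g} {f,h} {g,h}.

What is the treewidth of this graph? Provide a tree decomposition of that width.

Treewidth 3.
Bags: B1 = {b, d, e, g}  B2 = {a, b, e, g}  B3 = {b, d, g, h}  B4 = {b, f, g, h}  B5 = {b, c, d, e}
Tree: B1–B2, B1–B3, B3–B4, B1–B5

Every bag has size at most 4, so the width is 4 − 1 = 3 and tw(G) ≤ 3. For the lower bound, the 4 vertices {b, d, e, g} are pairwise adjacent, and any tree decomposition puts a clique entirely inside one bag — forcing width ≥ 3. Hence tw(G) = 3 exactly.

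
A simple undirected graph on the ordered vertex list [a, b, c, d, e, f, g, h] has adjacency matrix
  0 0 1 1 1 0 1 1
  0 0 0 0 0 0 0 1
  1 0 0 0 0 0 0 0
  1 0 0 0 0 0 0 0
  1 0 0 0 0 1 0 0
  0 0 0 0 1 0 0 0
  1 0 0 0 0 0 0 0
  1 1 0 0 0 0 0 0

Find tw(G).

1

A width-1 tree decomposition is:
Bags: B1 = {a, g}  B2 = {a, h}  B3 = {b, h}  B4 = {a, d}  B5 = {a, e}  B6 = {a, c}  B7 = {e, f}
Tree: B1–B2, B2–B3, B1–B4, B1–B5, B2–B6, B5–B7
Every bag has size at most 2, so the width is 2 − 1 = 1 and tw(G) ≤ 1. Since G has at least one edge (e.g. g–a), it is not an edgeless graph, so tw(G) ≥ 1. Combining the bounds, tw(G) = 1.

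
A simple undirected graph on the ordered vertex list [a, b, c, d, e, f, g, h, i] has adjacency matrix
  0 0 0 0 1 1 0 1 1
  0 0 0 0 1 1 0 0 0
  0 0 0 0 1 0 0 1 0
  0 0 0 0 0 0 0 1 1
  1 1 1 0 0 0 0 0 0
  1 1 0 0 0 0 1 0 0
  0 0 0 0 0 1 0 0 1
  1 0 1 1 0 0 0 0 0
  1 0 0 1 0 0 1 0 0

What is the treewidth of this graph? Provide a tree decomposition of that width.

The largest bag has 4 vertices, giving width 3; this decomposition certifies tw(G) ≤ 3. For the lower bound: the 4 vertex sets {c,d,h}, {e}, {a}, {b,f,g,i} are disjoint, each induces a connected subgraph, and every pair is joined by at least one edge of G. Contracting each set to a single vertex therefore yields K_{4} as a minor, and since treewidth is minor-monotone, tw(G) ≥ tw(K_{4}) = 3. Therefore the treewidth is 3.

Treewidth 3.
Bags: B1 = {c, d, e, h}  B2 = {a, d, e, h}  B3 = {a, d, e, i}  B4 = {a, b, e, i}  B5 = {a, b, f, i}  B6 = {b, f, g, i}
Tree: B1–B2, B2–B3, B3–B4, B4–B5, B5–B6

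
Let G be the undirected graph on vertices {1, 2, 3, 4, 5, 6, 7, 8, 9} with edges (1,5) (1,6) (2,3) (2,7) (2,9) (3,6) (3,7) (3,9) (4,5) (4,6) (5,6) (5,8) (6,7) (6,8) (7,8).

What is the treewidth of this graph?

A width-2 tree decomposition is:
Bags: B1 = {2, 3, 7}  B2 = {3, 6, 7}  B3 = {6, 7, 8}  B4 = {2, 3, 9}  B5 = {5, 6, 8}  B6 = {4, 5, 6}  B7 = {1, 5, 6}
Tree: B1–B2, B2–B3, B1–B4, B3–B5, B5–B6, B5–B7
Every bag has size at most 3, so the width is 3 − 1 = 2 and tw(G) ≤ 2. On the other hand G contains the 3-clique {2, 3, 9}. A clique must lie in a single bag of any decomposition, so no decomposition can have width below 2. Hence tw(G) = 2 exactly.

2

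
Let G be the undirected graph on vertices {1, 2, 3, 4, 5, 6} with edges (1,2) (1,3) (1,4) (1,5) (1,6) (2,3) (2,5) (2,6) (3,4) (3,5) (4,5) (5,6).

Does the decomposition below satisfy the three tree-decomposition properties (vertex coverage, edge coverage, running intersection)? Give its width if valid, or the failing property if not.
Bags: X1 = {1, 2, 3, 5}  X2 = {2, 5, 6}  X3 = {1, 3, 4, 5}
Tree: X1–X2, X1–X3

A tree decomposition must satisfy three properties: every vertex lies in some bag; for every edge, both endpoints lie together in some bag; and for every vertex, the bags containing it form a connected subtree. Here edge (1,6) lies in no bag, so the decomposition is invalid.

No — edge (1,6) lies in no bag.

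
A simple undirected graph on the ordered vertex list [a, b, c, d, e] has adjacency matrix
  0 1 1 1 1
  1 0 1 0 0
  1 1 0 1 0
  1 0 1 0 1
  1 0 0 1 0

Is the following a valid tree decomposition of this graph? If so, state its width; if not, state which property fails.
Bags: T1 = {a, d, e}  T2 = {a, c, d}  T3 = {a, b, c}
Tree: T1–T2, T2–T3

Checking the three conditions: (i) the bags cover all of {a, b, c, d, e}; (ii) for each edge, some bag contains both endpoints; (iii) the bags containing any fixed vertex form a subtree. All hold, so the decomposition is valid with width 3 − 1 = 2.

Yes; width 2.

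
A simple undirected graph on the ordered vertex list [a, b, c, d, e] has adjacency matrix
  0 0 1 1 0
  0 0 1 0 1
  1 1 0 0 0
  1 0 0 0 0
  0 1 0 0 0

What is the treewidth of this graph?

1

A width-1 tree decomposition is:
Bags: B1 = {b, e}  B2 = {b, c}  B3 = {a, c}  B4 = {a, d}
Tree: B1–B2, B2–B3, B3–B4
The largest bag has 2 vertices, giving width 1; this decomposition certifies tw(G) ≤ 1. Since G has at least one edge (e.g. b–e), it is not an edgeless graph, so tw(G) ≥ 1. The upper and lower bounds meet at 1, so that is the treewidth.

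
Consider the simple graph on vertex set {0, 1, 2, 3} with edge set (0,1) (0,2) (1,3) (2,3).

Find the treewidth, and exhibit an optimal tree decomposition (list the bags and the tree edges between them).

The largest bag has 3 vertices, giving width 2; this decomposition certifies tw(G) ≤ 2. Since 1–3–2–0–1 is a cycle in G, G is not acyclic. Forests are exactly the graphs of treewidth ≤ 1, so tw(G) ≥ 2. The upper and lower bounds meet at 2, so that is the treewidth.

Treewidth 2.
One optimal decomposition is:
Bags: B1 = {1, 2, 3}  B2 = {0, 1, 2}
Tree: B1–B2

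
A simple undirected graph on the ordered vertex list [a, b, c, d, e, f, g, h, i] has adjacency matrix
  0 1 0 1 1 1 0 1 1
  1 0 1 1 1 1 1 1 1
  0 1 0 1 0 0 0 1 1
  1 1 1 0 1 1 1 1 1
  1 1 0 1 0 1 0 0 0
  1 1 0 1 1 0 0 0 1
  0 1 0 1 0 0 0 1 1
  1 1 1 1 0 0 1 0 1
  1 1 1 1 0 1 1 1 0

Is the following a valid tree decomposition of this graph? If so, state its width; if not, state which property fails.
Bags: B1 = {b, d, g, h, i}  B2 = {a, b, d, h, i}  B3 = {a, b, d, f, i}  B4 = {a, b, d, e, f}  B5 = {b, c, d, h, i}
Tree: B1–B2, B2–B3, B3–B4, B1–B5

Yes; width 4.

Checking the three conditions: (i) the bags cover all of {a, b, c, d, e, f, g, h, i}; (ii) for each edge, some bag contains both endpoints; (iii) the bags containing any fixed vertex form a subtree. All hold, so the decomposition is valid with width 5 − 1 = 4.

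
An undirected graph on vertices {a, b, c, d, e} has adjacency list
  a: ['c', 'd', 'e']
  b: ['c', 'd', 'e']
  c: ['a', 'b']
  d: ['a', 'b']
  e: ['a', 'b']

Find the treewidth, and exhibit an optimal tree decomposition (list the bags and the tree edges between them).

Every bag has size at most 3, so the width is 3 − 1 = 2 and tw(G) ≤ 2. The edges d–a–e–b–d form a cycle, so G is not a tree and its treewidth is at least 2. Hence tw(G) = 2 exactly.

Treewidth 2.
One optimal decomposition is:
Bags: B1 = {a, b, d}  B2 = {a, b, e}  B3 = {a, b, c}
Tree: B1–B2, B2–B3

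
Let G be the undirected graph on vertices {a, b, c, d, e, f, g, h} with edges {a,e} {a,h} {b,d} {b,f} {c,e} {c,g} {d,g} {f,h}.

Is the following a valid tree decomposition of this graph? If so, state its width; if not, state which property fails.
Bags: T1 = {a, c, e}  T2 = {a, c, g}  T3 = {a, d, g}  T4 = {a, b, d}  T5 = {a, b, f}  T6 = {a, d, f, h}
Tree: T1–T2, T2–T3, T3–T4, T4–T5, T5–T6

A tree decomposition must satisfy three properties: every vertex lies in some bag; for every edge, both endpoints lie together in some bag; and for every vertex, the bags containing it form a connected subtree. Here bags containing vertex d are not connected in the tree, so the decomposition is invalid.

No — bags containing vertex d are not connected in the tree.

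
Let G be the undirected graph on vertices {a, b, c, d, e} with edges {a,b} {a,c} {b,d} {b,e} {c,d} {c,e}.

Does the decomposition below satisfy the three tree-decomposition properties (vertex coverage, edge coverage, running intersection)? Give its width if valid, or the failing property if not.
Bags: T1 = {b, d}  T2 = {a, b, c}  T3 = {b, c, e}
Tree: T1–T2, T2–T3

No — edge (c,d) lies in no bag.

A tree decomposition must satisfy three properties: every vertex lies in some bag; for every edge, both endpoints lie together in some bag; and for every vertex, the bags containing it form a connected subtree. Here edge (c,d) lies in no bag, so the decomposition is invalid.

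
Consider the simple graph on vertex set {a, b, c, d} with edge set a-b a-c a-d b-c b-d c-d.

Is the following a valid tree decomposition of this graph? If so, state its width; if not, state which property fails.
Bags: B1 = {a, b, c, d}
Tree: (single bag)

Yes; width 3.

Every vertex of G appears in some bag (union = {a, b, c, d}); every edge is covered by a bag; and for each vertex v the set of bags containing v is connected in the bag tree. The decomposition is therefore valid. The largest bag has 4 vertices, so the width is 3.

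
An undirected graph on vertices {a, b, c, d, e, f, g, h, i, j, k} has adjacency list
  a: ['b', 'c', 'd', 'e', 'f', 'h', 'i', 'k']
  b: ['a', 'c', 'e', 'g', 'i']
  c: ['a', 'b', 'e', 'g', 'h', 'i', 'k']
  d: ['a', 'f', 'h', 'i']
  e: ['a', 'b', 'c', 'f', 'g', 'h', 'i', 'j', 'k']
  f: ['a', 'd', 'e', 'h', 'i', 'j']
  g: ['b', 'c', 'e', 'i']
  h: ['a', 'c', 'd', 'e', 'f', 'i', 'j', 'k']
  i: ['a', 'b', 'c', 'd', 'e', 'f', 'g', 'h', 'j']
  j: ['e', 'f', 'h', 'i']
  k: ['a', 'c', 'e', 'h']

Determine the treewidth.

A width-4 tree decomposition is:
Bags: B1 = {a, c, e, h, i}  B2 = {a, e, f, h, i}  B3 = {a, b, c, e, i}  B4 = {e, f, h, i, j}  B5 = {b, c, e, g, i}  B6 = {a, d, f, h, i}  B7 = {a, c, e, h, k}
Tree: B1–B2, B1–B3, B2–B4, B3–B5, B2–B6, B1–B7
Each bag holds 5 vertices, so the decomposition has width 4, which upper-bounds the treewidth. For the lower bound, the 5 vertices {a, c, e, h, k} are pairwise adjacent, and any tree decomposition puts a clique entirely inside one bag — forcing width ≥ 4. Combining the bounds, tw(G) = 4.

4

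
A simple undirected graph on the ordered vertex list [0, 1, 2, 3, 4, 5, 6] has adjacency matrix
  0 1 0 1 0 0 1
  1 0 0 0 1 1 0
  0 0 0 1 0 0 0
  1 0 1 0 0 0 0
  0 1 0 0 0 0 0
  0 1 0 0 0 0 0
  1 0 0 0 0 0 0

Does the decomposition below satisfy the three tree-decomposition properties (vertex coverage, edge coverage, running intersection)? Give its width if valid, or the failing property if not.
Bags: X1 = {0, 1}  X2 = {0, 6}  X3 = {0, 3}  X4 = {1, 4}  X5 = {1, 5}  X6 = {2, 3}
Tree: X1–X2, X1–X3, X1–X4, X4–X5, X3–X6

Yes; width 1.

Checking the three conditions: (i) the bags cover all of {0, 1, 2, 3, 4, 5, 6}; (ii) for each edge, some bag contains both endpoints; (iii) the bags containing any fixed vertex form a subtree. All hold, so the decomposition is valid with width 2 − 1 = 1.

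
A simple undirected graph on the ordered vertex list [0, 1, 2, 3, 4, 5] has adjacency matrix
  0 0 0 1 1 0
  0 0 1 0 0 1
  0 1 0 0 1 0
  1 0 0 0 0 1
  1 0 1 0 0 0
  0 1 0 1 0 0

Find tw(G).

A width-2 tree decomposition is:
Bags: B1 = {0, 3, 5}  B2 = {0, 4, 5}  B3 = {2, 4, 5}  B4 = {1, 2, 5}
Tree: B1–B2, B2–B3, B3–B4
Every bag has size at most 3, so the width is 3 − 1 = 2 and tw(G) ≤ 2. For the lower bound, G contains the cycle 5–3–0–4–2–1–5, so G is not a forest; only forests have treewidth ≤ 1, hence tw(G) ≥ 2. The upper and lower bounds meet at 2, so that is the treewidth.

2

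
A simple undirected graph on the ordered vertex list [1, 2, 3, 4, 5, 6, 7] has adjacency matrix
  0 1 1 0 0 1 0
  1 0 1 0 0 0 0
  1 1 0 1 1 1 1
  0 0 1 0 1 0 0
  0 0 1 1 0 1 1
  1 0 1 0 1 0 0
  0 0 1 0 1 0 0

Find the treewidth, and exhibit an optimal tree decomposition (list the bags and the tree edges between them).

Treewidth 2.
Bags: B1 = {3, 5, 7}  B2 = {3, 5, 6}  B3 = {1, 3, 6}  B4 = {1, 2, 3}  B5 = {3, 4, 5}
Tree: B1–B2, B2–B3, B3–B4, B2–B5

The largest bag has 3 vertices, giving width 2; this decomposition certifies tw(G) ≤ 2. On the other hand G contains the 3-clique {1, 2, 3}. A clique must lie in a single bag of any decomposition, so no decomposition can have width below 2. Therefore the treewidth is 2.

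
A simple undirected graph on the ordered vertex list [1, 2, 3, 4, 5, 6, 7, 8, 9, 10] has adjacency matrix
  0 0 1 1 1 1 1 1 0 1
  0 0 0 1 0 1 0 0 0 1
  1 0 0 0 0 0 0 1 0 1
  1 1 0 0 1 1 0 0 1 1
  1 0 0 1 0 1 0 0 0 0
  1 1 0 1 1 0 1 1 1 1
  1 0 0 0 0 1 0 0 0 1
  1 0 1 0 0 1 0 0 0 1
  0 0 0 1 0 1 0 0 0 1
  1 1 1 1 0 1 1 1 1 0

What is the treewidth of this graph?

A width-3 tree decomposition is:
Bags: B1 = {1, 6, 8, 10}  B2 = {1, 3, 8, 10}  B3 = {1, 4, 6, 10}  B4 = {2, 4, 6, 10}  B5 = {1, 4, 5, 6}  B6 = {4, 6, 9, 10}  B7 = {1, 6, 7, 10}
Tree: B1–B2, B1–B3, B3–B4, B3–B5, B4–B6, B3–B7
The largest bag has 4 vertices, giving width 3; this decomposition certifies tw(G) ≤ 3. On the other hand G contains the 4-clique {1, 3, 8, 10}. A clique must lie in a single bag of any decomposition, so no decomposition can have width below 3. Combining the bounds, tw(G) = 3.

3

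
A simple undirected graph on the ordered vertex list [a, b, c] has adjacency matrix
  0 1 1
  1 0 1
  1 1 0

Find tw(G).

A width-2 tree decomposition is:
Bags: B1 = {a, b, c}
Tree: (single bag)
With just one bag of size 3, the width is 3 − 1 = 2, so tw(G) ≤ 2. For the lower bound, the 3 vertices {a, b, c} are pairwise adjacent, and any tree decomposition puts a clique entirely inside one bag — forcing width ≥ 2. Combining the bounds, tw(G) = 2.

2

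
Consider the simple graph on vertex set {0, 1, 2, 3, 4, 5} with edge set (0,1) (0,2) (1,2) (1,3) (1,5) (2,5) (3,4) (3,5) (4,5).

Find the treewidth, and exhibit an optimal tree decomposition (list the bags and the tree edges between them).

Treewidth 2.
Bags: B1 = {0, 1, 2}  B2 = {1, 2, 5}  B3 = {1, 3, 5}  B4 = {3, 4, 5}
Tree: B1–B2, B2–B3, B3–B4

The largest bag has 3 vertices, giving width 2; this decomposition certifies tw(G) ≤ 2. Conversely, {0, 1, 2} is a clique of size 3, and the vertices of any clique must share a bag in every tree decomposition; so some bag has ≥ 3 vertices and tw(G) ≥ 2. Therefore the treewidth is 2.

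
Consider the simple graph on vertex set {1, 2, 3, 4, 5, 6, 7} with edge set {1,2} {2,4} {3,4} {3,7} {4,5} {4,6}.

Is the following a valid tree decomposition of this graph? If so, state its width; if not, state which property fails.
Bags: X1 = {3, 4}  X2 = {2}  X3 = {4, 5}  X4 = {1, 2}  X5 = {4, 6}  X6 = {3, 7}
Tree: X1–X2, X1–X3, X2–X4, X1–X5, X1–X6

A tree decomposition must satisfy three properties: every vertex lies in some bag; for every edge, both endpoints lie together in some bag; and for every vertex, the bags containing it form a connected subtree. Here edge (4,2) lies in no bag, so the decomposition is invalid.

No — edge (4,2) lies in no bag.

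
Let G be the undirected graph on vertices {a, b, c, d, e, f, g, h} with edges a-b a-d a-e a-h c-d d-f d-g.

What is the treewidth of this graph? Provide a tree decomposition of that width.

Each bag holds 2 vertices, so the decomposition has width 1, which upper-bounds the treewidth. Any graph with an edge has treewidth ≥ 1, and G has the edge c–d. Combining the bounds, tw(G) = 1.

Treewidth 1.
One such decomposition:
Bags: B1 = {c, d}  B2 = {a, d}  B3 = {a, e}  B4 = {d, f}  B5 = {a, h}  B6 = {d, g}  B7 = {a, b}
Tree: B1–B2, B2–B3, B1–B4, B2–B5, B1–B6, B5–B7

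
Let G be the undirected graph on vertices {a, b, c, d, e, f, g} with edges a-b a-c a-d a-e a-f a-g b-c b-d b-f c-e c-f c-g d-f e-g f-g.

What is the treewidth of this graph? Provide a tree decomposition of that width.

Treewidth 3.
Bags: B1 = {a, b, c, f}  B2 = {a, c, f, g}  B3 = {a, c, e, g}  B4 = {a, b, d, f}
Tree: B1–B2, B2–B3, B1–B4

The largest bag has 4 vertices, giving width 3; this decomposition certifies tw(G) ≤ 3. For the lower bound, the 4 vertices {a, c, e, g} are pairwise adjacent, and any tree decomposition puts a clique entirely inside one bag — forcing width ≥ 3. Hence tw(G) = 3 exactly.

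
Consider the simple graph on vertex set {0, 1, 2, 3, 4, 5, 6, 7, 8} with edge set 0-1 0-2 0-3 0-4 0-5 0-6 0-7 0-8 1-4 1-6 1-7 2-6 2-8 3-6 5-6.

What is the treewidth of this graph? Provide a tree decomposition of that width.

Treewidth 2.
One optimal decomposition is:
Bags: B1 = {0, 2, 6}  B2 = {0, 1, 6}  B3 = {0, 2, 8}  B4 = {0, 1, 7}  B5 = {0, 5, 6}  B6 = {0, 3, 6}  B7 = {0, 1, 4}
Tree: B1–B2, B1–B3, B2–B4, B1–B5, B1–B6, B2–B7

Every bag has size at most 3, so the width is 3 − 1 = 2 and tw(G) ≤ 2. On the other hand G contains the 3-clique {0, 2, 8}. A clique must lie in a single bag of any decomposition, so no decomposition can have width below 2. Therefore the treewidth is 2.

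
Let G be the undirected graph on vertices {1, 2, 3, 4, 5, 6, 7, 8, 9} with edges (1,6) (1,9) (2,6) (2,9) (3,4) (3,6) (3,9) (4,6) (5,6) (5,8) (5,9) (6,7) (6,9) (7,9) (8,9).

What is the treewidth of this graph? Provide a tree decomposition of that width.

Treewidth 2.
One such decomposition:
Bags: B1 = {3, 6, 9}  B2 = {5, 6, 9}  B3 = {5, 8, 9}  B4 = {2, 6, 9}  B5 = {6, 7, 9}  B6 = {1, 6, 9}  B7 = {3, 4, 6}
Tree: B1–B2, B2–B3, B1–B4, B2–B5, B1–B6, B1–B7

Every bag has size at most 3, so the width is 3 − 1 = 2 and tw(G) ≤ 2. Conversely, {5, 8, 9} is a clique of size 3, and the vertices of any clique must share a bag in every tree decomposition; so some bag has ≥ 3 vertices and tw(G) ≥ 2. Hence tw(G) = 2 exactly.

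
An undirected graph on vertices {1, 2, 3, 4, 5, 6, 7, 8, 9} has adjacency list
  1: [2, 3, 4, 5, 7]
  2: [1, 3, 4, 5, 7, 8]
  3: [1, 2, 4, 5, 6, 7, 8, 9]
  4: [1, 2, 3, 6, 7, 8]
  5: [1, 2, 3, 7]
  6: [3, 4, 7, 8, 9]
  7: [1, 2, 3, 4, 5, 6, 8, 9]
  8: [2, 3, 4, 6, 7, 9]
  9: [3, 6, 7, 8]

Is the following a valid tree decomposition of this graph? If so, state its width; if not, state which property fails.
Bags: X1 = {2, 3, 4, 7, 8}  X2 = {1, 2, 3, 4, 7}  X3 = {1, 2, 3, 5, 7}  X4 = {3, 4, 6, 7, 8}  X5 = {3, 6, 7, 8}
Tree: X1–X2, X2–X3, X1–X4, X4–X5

No — vertex 9 appears in no bag.

A tree decomposition must satisfy three properties: every vertex lies in some bag; for every edge, both endpoints lie together in some bag; and for every vertex, the bags containing it form a connected subtree. Here vertex 9 appears in no bag, so the decomposition is invalid.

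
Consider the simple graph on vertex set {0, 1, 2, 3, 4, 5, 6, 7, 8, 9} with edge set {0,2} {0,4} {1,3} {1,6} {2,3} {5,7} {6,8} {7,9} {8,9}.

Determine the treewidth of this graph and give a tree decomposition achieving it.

Every bag has size at most 2, so the width is 2 − 1 = 1 and tw(G) ≤ 1. Since G has at least one edge (e.g. 4–0), it is not an edgeless graph, so tw(G) ≥ 1. The upper and lower bounds meet at 1, so that is the treewidth.

Treewidth 1.
Bags: B1 = {0, 4}  B2 = {0, 2}  B3 = {2, 3}  B4 = {1, 3}  B5 = {1, 6}  B6 = {6, 8}  B7 = {8, 9}  B8 = {7, 9}  B9 = {5, 7}
Tree: B1–B2, B2–B3, B3–B4, B4–B5, B5–B6, B6–B7, B7–B8, B8–B9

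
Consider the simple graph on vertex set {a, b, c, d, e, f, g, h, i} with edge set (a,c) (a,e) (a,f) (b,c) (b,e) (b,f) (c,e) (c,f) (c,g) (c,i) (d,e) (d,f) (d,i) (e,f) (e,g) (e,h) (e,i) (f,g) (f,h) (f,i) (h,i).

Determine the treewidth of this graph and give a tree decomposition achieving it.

Every bag has size at most 4, so the width is 4 − 1 = 3 and tw(G) ≤ 3. On the other hand G contains the 4-clique {d, e, f, i}. A clique must lie in a single bag of any decomposition, so no decomposition can have width below 3. Hence tw(G) = 3 exactly.

Treewidth 3.
One optimal decomposition is:
Bags: B1 = {c, e, f, i}  B2 = {c, e, f, g}  B3 = {d, e, f, i}  B4 = {e, f, h, i}  B5 = {b, c, e, f}  B6 = {a, c, e, f}
Tree: B1–B2, B1–B3, B3–B4, B2–B5, B1–B6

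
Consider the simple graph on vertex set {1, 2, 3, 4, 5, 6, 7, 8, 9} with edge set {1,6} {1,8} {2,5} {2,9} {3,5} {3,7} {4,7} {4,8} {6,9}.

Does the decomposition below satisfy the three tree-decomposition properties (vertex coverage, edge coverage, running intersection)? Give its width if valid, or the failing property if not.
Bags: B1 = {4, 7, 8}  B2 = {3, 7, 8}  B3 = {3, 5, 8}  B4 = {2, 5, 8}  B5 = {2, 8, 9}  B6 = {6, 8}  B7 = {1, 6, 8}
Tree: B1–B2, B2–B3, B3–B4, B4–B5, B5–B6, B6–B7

A tree decomposition must satisfy three properties: every vertex lies in some bag; for every edge, both endpoints lie together in some bag; and for every vertex, the bags containing it form a connected subtree. Here edge (9,6) lies in no bag, so the decomposition is invalid.

No — edge (9,6) lies in no bag.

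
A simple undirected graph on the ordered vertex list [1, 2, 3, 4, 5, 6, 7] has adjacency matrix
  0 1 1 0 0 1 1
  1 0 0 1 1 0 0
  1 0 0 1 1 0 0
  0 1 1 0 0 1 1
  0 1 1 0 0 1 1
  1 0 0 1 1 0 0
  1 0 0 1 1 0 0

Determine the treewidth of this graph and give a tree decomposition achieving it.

Treewidth 3.
One optimal decomposition is:
Bags: B1 = {1, 4, 5, 6}  B2 = {1, 4, 5, 7}  B3 = {1, 3, 4, 5}  B4 = {1, 2, 4, 5}
Tree: B1–B2, B2–B3, B3–B4

The largest bag has 4 vertices, giving width 3; this decomposition certifies tw(G) ≤ 3. For the lower bound: the 4 vertex sets {4,6}, {5,7}, {1}, {3} are disjoint, each induces a connected subgraph, and every pair is joined by at least one edge of G. Contracting each set to a single vertex therefore yields K_{4} as a minor, and since treewidth is minor-monotone, tw(G) ≥ tw(K_{4}) = 3. Therefore the treewidth is 3.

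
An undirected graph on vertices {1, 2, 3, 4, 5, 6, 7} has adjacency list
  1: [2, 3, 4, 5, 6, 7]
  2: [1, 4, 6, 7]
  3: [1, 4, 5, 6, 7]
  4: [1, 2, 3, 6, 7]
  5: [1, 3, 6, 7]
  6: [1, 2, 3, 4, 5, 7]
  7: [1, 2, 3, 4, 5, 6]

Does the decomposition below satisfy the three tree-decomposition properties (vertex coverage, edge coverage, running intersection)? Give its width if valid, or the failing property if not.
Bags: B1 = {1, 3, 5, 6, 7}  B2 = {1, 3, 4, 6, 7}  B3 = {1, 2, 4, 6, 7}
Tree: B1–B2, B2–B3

Vertex coverage: the bags together contain {1, 2, 3, 4, 5, 6, 7}, the full vertex set. Edge coverage: each edge of G has both endpoints in at least one bag. Running intersection: for every vertex, the bags containing it form a connected subtree. All three properties hold, so this is a valid tree decomposition of width max|bag| − 1 = 4, and hence tw(G) ≤ 4.

Yes; width 4.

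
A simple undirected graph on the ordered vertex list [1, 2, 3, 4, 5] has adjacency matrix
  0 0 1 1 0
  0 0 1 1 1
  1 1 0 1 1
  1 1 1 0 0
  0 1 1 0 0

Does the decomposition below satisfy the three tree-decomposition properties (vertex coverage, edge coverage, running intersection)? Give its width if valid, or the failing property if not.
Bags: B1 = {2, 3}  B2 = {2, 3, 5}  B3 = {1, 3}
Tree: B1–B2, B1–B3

A tree decomposition must satisfy three properties: every vertex lies in some bag; for every edge, both endpoints lie together in some bag; and for every vertex, the bags containing it form a connected subtree. Here vertex 4 appears in no bag, so the decomposition is invalid.

No — vertex 4 appears in no bag.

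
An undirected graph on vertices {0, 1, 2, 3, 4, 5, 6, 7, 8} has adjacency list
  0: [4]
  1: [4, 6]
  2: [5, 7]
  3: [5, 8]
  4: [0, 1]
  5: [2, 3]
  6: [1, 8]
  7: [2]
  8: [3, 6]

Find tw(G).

A width-1 tree decomposition is:
Bags: B1 = {0, 4}  B2 = {1, 4}  B3 = {1, 6}  B4 = {6, 8}  B5 = {3, 8}  B6 = {3, 5}  B7 = {2, 5}  B8 = {2, 7}
Tree: B1–B2, B2–B3, B3–B4, B4–B5, B5–B6, B6–B7, B7–B8
The largest bag has 2 vertices, giving width 1; this decomposition certifies tw(G) ≤ 1. Any graph with an edge has treewidth ≥ 1, and G has the edge 0–4. Therefore the treewidth is 1.

1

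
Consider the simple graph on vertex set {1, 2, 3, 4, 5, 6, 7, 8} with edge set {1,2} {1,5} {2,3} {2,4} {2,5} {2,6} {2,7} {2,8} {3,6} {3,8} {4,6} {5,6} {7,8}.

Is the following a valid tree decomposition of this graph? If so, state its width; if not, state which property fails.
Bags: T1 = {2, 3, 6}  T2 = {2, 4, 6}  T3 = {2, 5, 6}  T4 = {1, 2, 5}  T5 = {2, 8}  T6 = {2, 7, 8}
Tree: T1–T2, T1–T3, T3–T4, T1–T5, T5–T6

No — edge (3,8) lies in no bag.

A tree decomposition must satisfy three properties: every vertex lies in some bag; for every edge, both endpoints lie together in some bag; and for every vertex, the bags containing it form a connected subtree. Here edge (3,8) lies in no bag, so the decomposition is invalid.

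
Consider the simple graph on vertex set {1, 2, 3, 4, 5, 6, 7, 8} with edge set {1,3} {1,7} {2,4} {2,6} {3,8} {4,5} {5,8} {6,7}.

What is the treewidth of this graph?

A width-2 tree decomposition is:
Bags: B1 = {2, 6, 7}  B2 = {1, 2, 7}  B3 = {1, 2, 3}  B4 = {2, 3, 8}  B5 = {2, 5, 8}  B6 = {2, 4, 5}
Tree: B1–B2, B2–B3, B3–B4, B4–B5, B5–B6
The largest bag has 3 vertices, giving width 2; this decomposition certifies tw(G) ≤ 2. The edges 2–6–7–1–3–8–5–4–2 form a cycle, so G is not a tree and its treewidth is at least 2. Combining the bounds, tw(G) = 2.

2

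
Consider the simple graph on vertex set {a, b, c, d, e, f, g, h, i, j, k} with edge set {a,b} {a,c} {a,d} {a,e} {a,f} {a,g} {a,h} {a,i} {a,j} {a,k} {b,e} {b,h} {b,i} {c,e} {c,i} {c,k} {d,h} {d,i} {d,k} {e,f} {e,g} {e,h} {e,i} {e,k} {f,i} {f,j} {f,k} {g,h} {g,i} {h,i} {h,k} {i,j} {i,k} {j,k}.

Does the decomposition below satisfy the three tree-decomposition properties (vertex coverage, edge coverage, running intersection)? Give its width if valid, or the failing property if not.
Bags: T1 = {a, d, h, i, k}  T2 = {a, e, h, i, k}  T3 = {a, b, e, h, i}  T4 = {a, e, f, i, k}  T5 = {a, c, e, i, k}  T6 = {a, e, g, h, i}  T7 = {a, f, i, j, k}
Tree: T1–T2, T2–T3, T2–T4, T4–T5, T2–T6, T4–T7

Yes; width 4.

Checking the three conditions: (i) the bags cover all of {a, b, c, d, e, f, g, h, i, j, k}; (ii) for each edge, some bag contains both endpoints; (iii) the bags containing any fixed vertex form a subtree. All hold, so the decomposition is valid with width 5 − 1 = 4.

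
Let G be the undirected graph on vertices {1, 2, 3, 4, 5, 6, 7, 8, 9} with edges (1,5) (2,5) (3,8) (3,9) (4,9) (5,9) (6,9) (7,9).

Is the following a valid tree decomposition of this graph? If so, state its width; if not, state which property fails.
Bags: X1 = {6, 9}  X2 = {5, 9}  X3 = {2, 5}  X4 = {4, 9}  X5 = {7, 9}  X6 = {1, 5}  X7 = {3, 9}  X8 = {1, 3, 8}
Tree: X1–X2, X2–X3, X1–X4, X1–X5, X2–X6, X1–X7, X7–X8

No — bags containing vertex 1 are not connected in the tree.

A tree decomposition must satisfy three properties: every vertex lies in some bag; for every edge, both endpoints lie together in some bag; and for every vertex, the bags containing it form a connected subtree. Here bags containing vertex 1 are not connected in the tree, so the decomposition is invalid.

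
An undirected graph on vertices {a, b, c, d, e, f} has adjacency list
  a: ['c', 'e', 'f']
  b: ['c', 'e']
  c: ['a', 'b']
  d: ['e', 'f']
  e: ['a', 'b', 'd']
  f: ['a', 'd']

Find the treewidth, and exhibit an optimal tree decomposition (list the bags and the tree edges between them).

Every bag has size at most 3, so the width is 3 − 1 = 2 and tw(G) ≤ 2. For the lower bound, G contains the cycle f–d–e–a–f, so G is not a forest; only forests have treewidth ≤ 1, hence tw(G) ≥ 2. Hence tw(G) = 2 exactly.

Treewidth 2.
Bags: B1 = {a, d, f}  B2 = {a, d, e}  B3 = {a, c, e}  B4 = {b, c, e}
Tree: B1–B2, B2–B3, B3–B4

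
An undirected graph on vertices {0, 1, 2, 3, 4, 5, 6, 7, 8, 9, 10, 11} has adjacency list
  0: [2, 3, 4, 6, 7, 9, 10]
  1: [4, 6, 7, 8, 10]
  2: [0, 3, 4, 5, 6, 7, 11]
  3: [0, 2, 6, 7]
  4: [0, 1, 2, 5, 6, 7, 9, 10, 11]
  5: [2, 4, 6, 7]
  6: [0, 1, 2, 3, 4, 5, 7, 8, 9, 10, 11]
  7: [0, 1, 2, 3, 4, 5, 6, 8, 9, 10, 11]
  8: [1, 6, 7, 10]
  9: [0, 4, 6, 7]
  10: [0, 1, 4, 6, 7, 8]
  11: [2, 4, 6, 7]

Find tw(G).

4

A width-4 tree decomposition is:
Bags: B1 = {0, 2, 4, 6, 7}  B2 = {0, 4, 6, 7, 10}  B3 = {0, 4, 6, 7, 9}  B4 = {2, 4, 6, 7, 11}  B5 = {1, 4, 6, 7, 10}  B6 = {2, 4, 5, 6, 7}  B7 = {0, 2, 3, 6, 7}  B8 = {1, 6, 7, 8, 10}
Tree: B1–B2, B2–B3, B1–B4, B2–B5, B1–B6, B1–B7, B5–B8
Every bag has size at most 5, so the width is 5 − 1 = 4 and tw(G) ≤ 4. For the lower bound, the 5 vertices {1, 6, 7, 8, 10} are pairwise adjacent, and any tree decomposition puts a clique entirely inside one bag — forcing width ≥ 4. Hence tw(G) = 4 exactly.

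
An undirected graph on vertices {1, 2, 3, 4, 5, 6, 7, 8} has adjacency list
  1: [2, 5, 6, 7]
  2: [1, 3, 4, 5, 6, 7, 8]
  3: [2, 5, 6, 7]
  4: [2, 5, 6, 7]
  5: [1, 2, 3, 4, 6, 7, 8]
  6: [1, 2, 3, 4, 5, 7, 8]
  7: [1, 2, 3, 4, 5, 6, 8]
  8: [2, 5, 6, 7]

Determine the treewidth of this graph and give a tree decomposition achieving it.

Treewidth 4.
Bags: B1 = {2, 3, 5, 6, 7}  B2 = {1, 2, 5, 6, 7}  B3 = {2, 4, 5, 6, 7}  B4 = {2, 5, 6, 7, 8}
Tree: B1–B2, B2–B3, B1–B4

Each bag holds 5 vertices, so the decomposition has width 4, which upper-bounds the treewidth. Conversely, {2, 5, 6, 7, 8} is a clique of size 5, and the vertices of any clique must share a bag in every tree decomposition; so some bag has ≥ 5 vertices and tw(G) ≥ 4. The upper and lower bounds meet at 4, so that is the treewidth.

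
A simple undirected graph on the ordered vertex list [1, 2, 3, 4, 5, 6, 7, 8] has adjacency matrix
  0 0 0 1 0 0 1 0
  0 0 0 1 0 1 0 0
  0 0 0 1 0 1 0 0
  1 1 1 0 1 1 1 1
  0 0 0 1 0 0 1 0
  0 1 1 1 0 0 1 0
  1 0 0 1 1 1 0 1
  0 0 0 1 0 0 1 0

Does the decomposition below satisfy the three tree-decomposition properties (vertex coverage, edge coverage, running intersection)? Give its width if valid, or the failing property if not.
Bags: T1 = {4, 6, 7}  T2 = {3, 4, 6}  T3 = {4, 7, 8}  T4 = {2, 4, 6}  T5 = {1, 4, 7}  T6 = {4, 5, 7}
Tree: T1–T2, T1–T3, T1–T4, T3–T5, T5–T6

Vertex coverage: the bags together contain {1, 2, 3, 4, 5, 6, 7, 8}, the full vertex set. Edge coverage: each edge of G has both endpoints in at least one bag. Running intersection: for every vertex, the bags containing it form a connected subtree. All three properties hold, so this is a valid tree decomposition of width max|bag| − 1 = 2, and hence tw(G) ≤ 2.

Yes; width 2.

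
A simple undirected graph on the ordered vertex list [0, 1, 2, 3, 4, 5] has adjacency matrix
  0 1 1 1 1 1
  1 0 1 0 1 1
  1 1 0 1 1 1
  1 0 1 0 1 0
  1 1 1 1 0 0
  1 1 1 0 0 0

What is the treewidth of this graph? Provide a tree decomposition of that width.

The largest bag has 4 vertices, giving width 3; this decomposition certifies tw(G) ≤ 3. On the other hand G contains the 4-clique {0, 1, 2, 4}. A clique must lie in a single bag of any decomposition, so no decomposition can have width below 3. Combining the bounds, tw(G) = 3.

Treewidth 3.
One such decomposition:
Bags: B1 = {0, 1, 2, 5}  B2 = {0, 1, 2, 4}  B3 = {0, 2, 3, 4}
Tree: B1–B2, B2–B3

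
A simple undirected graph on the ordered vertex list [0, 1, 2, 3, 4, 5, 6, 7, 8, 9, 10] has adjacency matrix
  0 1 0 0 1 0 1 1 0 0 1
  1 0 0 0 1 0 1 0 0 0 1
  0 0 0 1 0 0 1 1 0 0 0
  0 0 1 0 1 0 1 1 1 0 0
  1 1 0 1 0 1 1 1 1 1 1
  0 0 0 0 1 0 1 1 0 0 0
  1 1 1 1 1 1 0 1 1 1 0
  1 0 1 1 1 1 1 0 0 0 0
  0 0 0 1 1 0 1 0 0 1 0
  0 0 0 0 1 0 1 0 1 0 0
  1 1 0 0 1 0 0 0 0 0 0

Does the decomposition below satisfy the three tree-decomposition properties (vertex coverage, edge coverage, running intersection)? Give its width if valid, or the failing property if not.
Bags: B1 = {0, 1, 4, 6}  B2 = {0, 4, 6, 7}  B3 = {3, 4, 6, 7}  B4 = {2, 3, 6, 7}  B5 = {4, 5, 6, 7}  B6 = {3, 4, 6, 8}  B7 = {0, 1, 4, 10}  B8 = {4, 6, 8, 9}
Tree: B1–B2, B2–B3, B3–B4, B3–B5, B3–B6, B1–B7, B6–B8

Yes; width 3.

Checking the three conditions: (i) the bags cover all of {0, 1, 2, 3, 4, 5, 6, 7, 8, 9, 10}; (ii) for each edge, some bag contains both endpoints; (iii) the bags containing any fixed vertex form a subtree. All hold, so the decomposition is valid with width 4 − 1 = 3.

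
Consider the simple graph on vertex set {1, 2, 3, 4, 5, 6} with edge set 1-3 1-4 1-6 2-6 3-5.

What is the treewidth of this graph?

1

A width-1 tree decomposition is:
Bags: B1 = {1, 6}  B2 = {1, 3}  B3 = {2, 6}  B4 = {1, 4}  B5 = {3, 5}
Tree: B1–B2, B1–B3, B2–B4, B2–B5
The largest bag has 2 vertices, giving width 1; this decomposition certifies tw(G) ≤ 1. G has an edge, so its treewidth is at least 1. Therefore the treewidth is 1.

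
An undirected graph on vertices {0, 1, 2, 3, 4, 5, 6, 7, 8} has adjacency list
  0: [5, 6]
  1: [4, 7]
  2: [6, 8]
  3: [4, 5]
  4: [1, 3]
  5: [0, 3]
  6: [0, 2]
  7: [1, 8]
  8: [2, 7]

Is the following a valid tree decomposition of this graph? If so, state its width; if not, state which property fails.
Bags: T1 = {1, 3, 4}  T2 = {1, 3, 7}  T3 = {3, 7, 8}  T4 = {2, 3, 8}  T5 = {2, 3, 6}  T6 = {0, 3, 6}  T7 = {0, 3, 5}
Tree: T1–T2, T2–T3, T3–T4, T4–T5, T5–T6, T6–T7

Vertex coverage: the bags together contain {0, 1, 2, 3, 4, 5, 6, 7, 8}, the full vertex set. Edge coverage: each edge of G has both endpoints in at least one bag. Running intersection: for every vertex, the bags containing it form a connected subtree. All three properties hold, so this is a valid tree decomposition of width max|bag| − 1 = 2, and hence tw(G) ≤ 2.

Yes; width 2.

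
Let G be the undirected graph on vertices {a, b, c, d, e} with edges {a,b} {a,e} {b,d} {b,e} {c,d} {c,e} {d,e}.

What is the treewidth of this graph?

2

A width-2 tree decomposition is:
Bags: B1 = {c, d, e}  B2 = {b, d, e}  B3 = {a, b, e}
Tree: B1–B2, B2–B3
Every bag has size at most 3, so the width is 3 − 1 = 2 and tw(G) ≤ 2. On the other hand G contains the 3-clique {c, d, e}. A clique must lie in a single bag of any decomposition, so no decomposition can have width below 2. Therefore the treewidth is 2.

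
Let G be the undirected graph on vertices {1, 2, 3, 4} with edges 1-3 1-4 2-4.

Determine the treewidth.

1

A width-1 tree decomposition is:
Bags: B1 = {1, 3}  B2 = {1, 4}  B3 = {2, 4}
Tree: B1–B2, B2–B3
Every bag has size at most 2, so the width is 2 − 1 = 1 and tw(G) ≤ 1. Any graph with an edge has treewidth ≥ 1, and G has the edge 1–3. Therefore the treewidth is 1.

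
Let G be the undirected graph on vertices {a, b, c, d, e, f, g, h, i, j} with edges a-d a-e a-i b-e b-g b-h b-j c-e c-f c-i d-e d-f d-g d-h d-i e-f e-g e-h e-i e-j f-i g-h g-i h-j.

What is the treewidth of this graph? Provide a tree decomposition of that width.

Treewidth 3.
Bags: B1 = {d, e, g, i}  B2 = {d, e, g, h}  B3 = {a, d, e, i}  B4 = {d, e, f, i}  B5 = {b, e, g, h}  B6 = {c, e, f, i}  B7 = {b, e, h, j}
Tree: B1–B2, B1–B3, B3–B4, B2–B5, B4–B6, B5–B7

Each bag holds 4 vertices, so the decomposition has width 3, which upper-bounds the treewidth. Conversely, {d, e, g, h} is a clique of size 4, and the vertices of any clique must share a bag in every tree decomposition; so some bag has ≥ 4 vertices and tw(G) ≥ 3. The upper and lower bounds meet at 3, so that is the treewidth.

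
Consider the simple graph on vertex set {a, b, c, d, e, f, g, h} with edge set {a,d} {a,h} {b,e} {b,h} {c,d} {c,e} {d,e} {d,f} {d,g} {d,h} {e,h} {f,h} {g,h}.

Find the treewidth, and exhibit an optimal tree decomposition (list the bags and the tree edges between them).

Every bag has size at most 3, so the width is 3 − 1 = 2 and tw(G) ≤ 2. Conversely, {d, g, h} is a clique of size 3, and the vertices of any clique must share a bag in every tree decomposition; so some bag has ≥ 3 vertices and tw(G) ≥ 2. The upper and lower bounds meet at 2, so that is the treewidth.

Treewidth 2.
One optimal decomposition is:
Bags: B1 = {d, e, h}  B2 = {c, d, e}  B3 = {d, f, h}  B4 = {d, g, h}  B5 = {b, e, h}  B6 = {a, d, h}
Tree: B1–B2, B1–B3, B1–B4, B1–B5, B1–B6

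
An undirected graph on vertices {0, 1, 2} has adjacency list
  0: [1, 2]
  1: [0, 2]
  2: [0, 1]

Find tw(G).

2

A width-2 tree decomposition is:
Bags: B1 = {0, 1, 2}
Tree: (single bag)
A single bag containing all 3 vertices is trivially a valid decomposition of width 2. On the other hand G contains the 3-clique {0, 1, 2}. A clique must lie in a single bag of any decomposition, so no decomposition can have width below 2. Therefore the treewidth is 2.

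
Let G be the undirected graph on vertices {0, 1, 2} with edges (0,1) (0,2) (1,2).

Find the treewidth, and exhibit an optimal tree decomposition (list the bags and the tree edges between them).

A single bag containing all 3 vertices is trivially a valid decomposition of width 2. On the other hand G contains the 3-clique {0, 1, 2}. A clique must lie in a single bag of any decomposition, so no decomposition can have width below 2. Hence tw(G) = 2 exactly.

Treewidth 2.
Bags: B1 = {0, 1, 2}
Tree: (single bag)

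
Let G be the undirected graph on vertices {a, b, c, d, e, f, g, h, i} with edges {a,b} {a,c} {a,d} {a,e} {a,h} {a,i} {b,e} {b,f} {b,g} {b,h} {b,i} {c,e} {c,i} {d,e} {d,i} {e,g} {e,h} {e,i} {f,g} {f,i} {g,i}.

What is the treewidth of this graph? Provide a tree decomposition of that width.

Every bag has size at most 4, so the width is 4 − 1 = 3 and tw(G) ≤ 3. Conversely, {a, b, e, h} is a clique of size 4, and the vertices of any clique must share a bag in every tree decomposition; so some bag has ≥ 4 vertices and tw(G) ≥ 3. Therefore the treewidth is 3.

Treewidth 3.
One optimal decomposition is:
Bags: B1 = {a, c, e, i}  B2 = {a, d, e, i}  B3 = {a, b, e, i}  B4 = {a, b, e, h}  B5 = {b, e, g, i}  B6 = {b, f, g, i}
Tree: B1–B2, B2–B3, B3–B4, B3–B5, B5–B6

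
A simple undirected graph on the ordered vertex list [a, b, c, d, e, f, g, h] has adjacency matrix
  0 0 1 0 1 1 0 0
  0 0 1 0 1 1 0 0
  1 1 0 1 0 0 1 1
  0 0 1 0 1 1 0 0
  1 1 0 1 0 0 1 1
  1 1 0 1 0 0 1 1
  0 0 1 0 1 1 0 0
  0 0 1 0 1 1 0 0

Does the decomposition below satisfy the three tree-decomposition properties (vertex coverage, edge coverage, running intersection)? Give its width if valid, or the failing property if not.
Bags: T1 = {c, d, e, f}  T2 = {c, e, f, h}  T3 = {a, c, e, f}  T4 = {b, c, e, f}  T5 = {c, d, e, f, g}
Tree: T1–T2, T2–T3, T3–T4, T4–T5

A tree decomposition must satisfy three properties: every vertex lies in some bag; for every edge, both endpoints lie together in some bag; and for every vertex, the bags containing it form a connected subtree. Here bags containing vertex d are not connected in the tree, so the decomposition is invalid.

No — bags containing vertex d are not connected in the tree.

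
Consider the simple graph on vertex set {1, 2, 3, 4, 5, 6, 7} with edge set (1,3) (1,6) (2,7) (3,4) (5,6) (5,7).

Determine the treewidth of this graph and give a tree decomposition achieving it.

Treewidth 1.
Bags: B1 = {3, 4}  B2 = {1, 3}  B3 = {1, 6}  B4 = {5, 6}  B5 = {5, 7}  B6 = {2, 7}
Tree: B1–B2, B2–B3, B3–B4, B4–B5, B5–B6

Every bag has size at most 2, so the width is 2 − 1 = 1 and tw(G) ≤ 1. Since G has at least one edge (e.g. 4–3), it is not an edgeless graph, so tw(G) ≥ 1. Therefore the treewidth is 1.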